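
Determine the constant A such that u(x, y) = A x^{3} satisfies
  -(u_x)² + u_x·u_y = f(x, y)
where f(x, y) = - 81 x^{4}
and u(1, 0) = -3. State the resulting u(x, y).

Answer: u(x, y) = - 3 x^{3}

Derivation:
Substitute the ansatz u = A x^{3} into the left-hand side.
Derivatives of the ansatz:
  u_x = 3 A x^{2}
  u_y = 0
Term by term:
  -(u_x)² = - 9 A^{2} x^{4}
  u_x·u_y = 0
So the left-hand side equals
  - 9 A^{2} x^{4}
This must equal f(x, y) = - 81 x^{4} identically.
Matching coefficients of the independent functions:
  [x^{4}]:  - 9 A^{2} = -81
These equations allow (A) = (-3) or (3).
Impose the point condition(s):
  u(1, 0) = -3  ⟹  A = -3
Only A = -3 satisfies everything.
Hence u(x, y) = - 3 x^{3}.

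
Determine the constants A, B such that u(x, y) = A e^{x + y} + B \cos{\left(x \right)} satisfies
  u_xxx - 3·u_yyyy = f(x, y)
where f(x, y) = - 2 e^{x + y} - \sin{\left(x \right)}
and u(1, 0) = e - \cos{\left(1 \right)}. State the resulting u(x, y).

Substitute the ansatz u = A e^{x + y} + B \cos{\left(x \right)} into the left-hand side.
Derivatives of the ansatz:
  u_xxx = A e^{x} e^{y} + B \sin{\left(x \right)}
  u_yyyy = A e^{x} e^{y}
Term by term:
  u_xxx = A e^{x} e^{y} + B \sin{\left(x \right)}
  -3·u_yyyy = - 3 A e^{x} e^{y}
So the left-hand side equals
  - 2 A e^{x} e^{y} + B \sin{\left(x \right)}
This must equal f(x, y) identically; expanded, f = - 2 e^{x} e^{y} - \sin{\left(x \right)}.
Matching coefficients of the independent functions:
  [e^{x} e^{y}]:  - 2 A = -2
  [\sin{\left(x \right)}]:  B = -1
Solving: A = 1, B = -1.
Check against the point condition:
  u(1, 0) = e - \cos{\left(1 \right)}  ⟹  e A + B \cos{\left(1 \right)} = e - \cos{\left(1 \right)}  ✓
Hence u(x, y) = e^{x + y} - \cos{\left(x \right)}.

Answer: u(x, y) = e^{x + y} - \cos{\left(x \right)}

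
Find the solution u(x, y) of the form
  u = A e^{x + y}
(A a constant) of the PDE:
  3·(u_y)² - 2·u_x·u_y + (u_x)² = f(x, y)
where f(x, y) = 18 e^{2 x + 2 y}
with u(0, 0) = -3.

Answer: u(x, y) = - 3 e^{x + y}

Derivation:
Substitute the ansatz u = A e^{x + y} into the left-hand side.
Derivatives of the ansatz:
  u_y = A e^{x} e^{y}
  u_x = A e^{x} e^{y}
Term by term:
  3·(u_y)² = 3 A^{2} e^{2 x} e^{2 y}
  -2·u_x·u_y = - 2 A^{2} e^{2 x} e^{2 y}
  (u_x)² = A^{2} e^{2 x} e^{2 y}
So the left-hand side equals
  2 A^{2} e^{2 x} e^{2 y}
This must equal f(x, y) identically; expanded, f = 18 e^{2 x} e^{2 y}.
Matching coefficients of the independent functions:
  [e^{2 x} e^{2 y}]:  2 A^{2} = 18
These equations allow (A) = (-3) or (3).
Impose the point condition(s):
  u(0, 0) = -3  ⟹  A = -3
Only A = -3 satisfies everything.
Hence u(x, y) = - 3 e^{x + y}.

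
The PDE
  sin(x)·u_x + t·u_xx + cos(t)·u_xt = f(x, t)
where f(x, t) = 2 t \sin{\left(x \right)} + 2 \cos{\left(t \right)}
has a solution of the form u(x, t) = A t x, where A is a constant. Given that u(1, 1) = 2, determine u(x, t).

Substitute the ansatz u = A t x into the left-hand side.
Derivatives of the ansatz:
  u_x = A t
  u_xx = 0
  u_xt = A
Term by term:
  sin(x)·u_x = A t \sin{\left(x \right)}
  t·u_xx = 0
  cos(t)·u_xt = A \cos{\left(t \right)}
So the left-hand side equals
  A t \sin{\left(x \right)} + A \cos{\left(t \right)}
This must equal f(x, t) = 2 t \sin{\left(x \right)} + 2 \cos{\left(t \right)} identically.
Matching coefficients of the independent functions:
  [t \sin{\left(x \right)}, \cos{\left(t \right)}]:  A = 2
Solving: A = 2.
Check against the point condition:
  u(1, 1) = 2  ⟹  A = 2  ✓
Hence u(x, t) = 2 t x.

Answer: u(x, t) = 2 t x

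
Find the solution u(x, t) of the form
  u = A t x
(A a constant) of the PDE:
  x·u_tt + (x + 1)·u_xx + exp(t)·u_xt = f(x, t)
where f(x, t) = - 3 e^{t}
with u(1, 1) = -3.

Answer: u(x, t) = - 3 t x

Derivation:
Substitute the ansatz u = A t x into the left-hand side.
Derivatives of the ansatz:
  u_tt = 0
  u_xx = 0
  u_xt = A
Term by term:
  x·u_tt = 0
  (x + 1)·u_xx = 0
  exp(t)·u_xt = A e^{t}
So the left-hand side equals
  A e^{t}
This must equal f(x, t) = - 3 e^{t} identically.
Matching coefficients of the independent functions:
  [e^{t}]:  A = -3
Solving: A = -3.
Check against the point condition:
  u(1, 1) = -3  ⟹  A = -3  ✓
Hence u(x, t) = - 3 t x.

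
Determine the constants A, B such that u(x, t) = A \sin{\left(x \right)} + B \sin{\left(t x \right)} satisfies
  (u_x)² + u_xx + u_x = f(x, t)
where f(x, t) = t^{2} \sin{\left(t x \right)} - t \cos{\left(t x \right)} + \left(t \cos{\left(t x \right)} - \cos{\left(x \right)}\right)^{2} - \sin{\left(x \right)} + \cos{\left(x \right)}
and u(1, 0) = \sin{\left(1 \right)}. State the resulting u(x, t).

Substitute the ansatz u = A \sin{\left(x \right)} + B \sin{\left(t x \right)} into the left-hand side.
Derivatives of the ansatz:
  u_x = A \cos{\left(x \right)} + B t \cos{\left(t x \right)}
  u_xx = - A \sin{\left(x \right)} - B t^{2} \sin{\left(t x \right)}
Term by term:
  (u_x)² = A^{2} \cos^{2}{\left(x \right)} + 2 A B t \cos{\left(x \right)} \cos{\left(t x \right)} + B^{2} t^{2} \cos^{2}{\left(t x \right)}
  u_xx = - A \sin{\left(x \right)} - B t^{2} \sin{\left(t x \right)}
  u_x = A \cos{\left(x \right)} + B t \cos{\left(t x \right)}
So the left-hand side equals
  A^{2} \cos^{2}{\left(x \right)} + 2 A B t \cos{\left(x \right)} \cos{\left(t x \right)} - A \sin{\left(x \right)} + A \cos{\left(x \right)} + B^{2} t^{2} \cos^{2}{\left(t x \right)} - B t^{2} \sin{\left(t x \right)} + B t \cos{\left(t x \right)}
This must equal f(x, t) identically; expanded, f = t^{2} \sin{\left(t x \right)} + t^{2} \cos^{2}{\left(t x \right)} - 2 t \cos{\left(x \right)} \cos{\left(t x \right)} - t \cos{\left(t x \right)} - \sin{\left(x \right)} + \cos^{2}{\left(x \right)} + \cos{\left(x \right)}.
Matching coefficients of the independent functions:
  [t \cos{\left(t x \right)}]:  B = -1
  [t^{2} \sin{\left(t x \right)}]:  - B = 1
  [t^{2} \cos^{2}{\left(t x \right)}]:  B^{2} = 1
  [t \cos{\left(x \right)} \cos{\left(t x \right)}]:  2 A B = -2
  [\sin{\left(x \right)}]:  - A = -1
  [\cos{\left(x \right)}]:  A = 1
  [\cos^{2}{\left(x \right)}]:  A^{2} = 1
Solving: A = 1, B = -1.
Check against the point condition:
  u(1, 0) = \sin{\left(1 \right)}  ⟹  A \sin{\left(1 \right)} = \sin{\left(1 \right)}  ✓
Hence u(x, t) = \sin{\left(x \right)} - \sin{\left(t x \right)}.

Answer: u(x, t) = \sin{\left(x \right)} - \sin{\left(t x \right)}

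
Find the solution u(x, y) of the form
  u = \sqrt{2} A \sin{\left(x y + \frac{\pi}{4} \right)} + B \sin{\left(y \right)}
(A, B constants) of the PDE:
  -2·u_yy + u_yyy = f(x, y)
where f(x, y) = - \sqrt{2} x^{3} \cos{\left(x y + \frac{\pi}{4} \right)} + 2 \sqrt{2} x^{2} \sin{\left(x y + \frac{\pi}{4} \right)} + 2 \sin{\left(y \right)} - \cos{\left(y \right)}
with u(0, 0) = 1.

Answer: u(x, y) = \sin{\left(y \right)} + \sqrt{2} \sin{\left(x y + \frac{\pi}{4} \right)}

Derivation:
Substitute the ansatz u = \sqrt{2} A \sin{\left(x y + \frac{\pi}{4} \right)} + B \sin{\left(y \right)} into the left-hand side.
Derivatives of the ansatz:
  u_yy = - \sqrt{2} A x^{2} \sin{\left(x y + \frac{\pi}{4} \right)} - B \sin{\left(y \right)}
  u_yyy = - \sqrt{2} A x^{3} \cos{\left(x y + \frac{\pi}{4} \right)} - B \cos{\left(y \right)}
Term by term:
  -2·u_yy = 2 \sqrt{2} A x^{2} \sin{\left(x y + \frac{\pi}{4} \right)} + 2 B \sin{\left(y \right)}
  u_yyy = - \sqrt{2} A x^{3} \cos{\left(x y + \frac{\pi}{4} \right)} - B \cos{\left(y \right)}
So the left-hand side equals
  - \sqrt{2} A x^{3} \cos{\left(x y + \frac{\pi}{4} \right)} + 2 \sqrt{2} A x^{2} \sin{\left(x y + \frac{\pi}{4} \right)} + 2 B \sin{\left(y \right)} - B \cos{\left(y \right)}
This must equal f(x, y) = - \sqrt{2} x^{3} \cos{\left(x y + \frac{\pi}{4} \right)} + 2 \sqrt{2} x^{2} \sin{\left(x y + \frac{\pi}{4} \right)} + 2 \sin{\left(y \right)} - \cos{\left(y \right)} identically.
Matching coefficients of the independent functions:
  [\sqrt{2} x^{2} \sin{\left(x y + \frac{\pi}{4} \right)}]:  2 A = 2
  [\sqrt{2} x^{3} \cos{\left(x y + \frac{\pi}{4} \right)}]:  - A = -1
  [\sin{\left(y \right)}]:  2 B = 2
  [\cos{\left(y \right)}]:  - B = -1
Solving: A = 1, B = 1.
Check against the point condition:
  u(0, 0) = 1  ⟹  A = 1  ✓
Hence u(x, y) = \sin{\left(y \right)} + \sqrt{2} \sin{\left(x y + \frac{\pi}{4} \right)}.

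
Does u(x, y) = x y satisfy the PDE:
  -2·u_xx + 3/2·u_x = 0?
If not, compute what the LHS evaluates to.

Evaluate each term of the left-hand side for u = x y.
Derivatives:
  u_xx = 0
  u_x = y
Terms:
  -2·u_xx = 0
  3/2·u_x = \frac{3 y}{2}
Sum: LHS = \frac{3 y}{2}
Given right-hand side: 0. Difference LHS − RHS = \frac{3 y}{2} ≠ 0, so u is not a solution.

Answer: No, the LHS evaluates to \frac{3 y}{2}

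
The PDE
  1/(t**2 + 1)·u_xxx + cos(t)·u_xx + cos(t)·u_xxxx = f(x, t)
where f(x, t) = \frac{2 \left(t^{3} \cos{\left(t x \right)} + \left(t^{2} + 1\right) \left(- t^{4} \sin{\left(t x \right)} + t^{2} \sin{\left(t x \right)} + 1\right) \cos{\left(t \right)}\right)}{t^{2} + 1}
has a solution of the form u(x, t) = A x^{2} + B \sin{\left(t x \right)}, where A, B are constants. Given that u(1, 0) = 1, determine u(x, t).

Substitute the ansatz u = A x^{2} + B \sin{\left(t x \right)} into the left-hand side.
Derivatives of the ansatz:
  u_xxx = - B t^{3} \cos{\left(t x \right)}
  u_xx = 2 A - B t^{2} \sin{\left(t x \right)}
  u_xxxx = B t^{4} \sin{\left(t x \right)}
Term by term:
  1/(t**2 + 1)·u_xxx = - \frac{B t^{3} \cos{\left(t x \right)}}{t^{2} + 1}
  cos(t)·u_xx = 2 A \cos{\left(t \right)} - B t^{2} \sin{\left(t x \right)} \cos{\left(t \right)}
  cos(t)·u_xxxx = B t^{4} \sin{\left(t x \right)} \cos{\left(t \right)}
So the left-hand side equals
  2 A \cos{\left(t \right)} + B t^{4} \sin{\left(t x \right)} \cos{\left(t \right)} - \frac{B t^{3} \cos{\left(t x \right)}}{t^{2} + 1} - B t^{2} \sin{\left(t x \right)} \cos{\left(t \right)}
This must equal f(x, t) identically; expanded, f = - 2 t^{4} \sin{\left(t x \right)} \cos{\left(t \right)} + \frac{2 t^{3} \cos{\left(t x \right)}}{t^{2} + 1} + 2 t^{2} \sin{\left(t x \right)} \cos{\left(t \right)} + 2 \cos{\left(t \right)}.
Matching coefficients of the independent functions:
  [t^{2} \sin{\left(t x \right)} \cos{\left(t \right)}, \frac{t^{3} \cos{\left(t x \right)}}{t^{2} + 1}]:  - B = 2
  [t^{4} \sin{\left(t x \right)} \cos{\left(t \right)}]:  B = -2
  [\cos{\left(t \right)}]:  2 A = 2
Solving: A = 1, B = -2.
Check against the point condition:
  u(1, 0) = 1  ⟹  A = 1  ✓
Hence u(x, t) = x^{2} - 2 \sin{\left(t x \right)}.

Answer: u(x, t) = x^{2} - 2 \sin{\left(t x \right)}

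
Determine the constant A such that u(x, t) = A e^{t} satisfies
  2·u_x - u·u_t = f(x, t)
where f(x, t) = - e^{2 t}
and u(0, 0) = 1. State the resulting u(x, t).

Substitute the ansatz u = A e^{t} into the left-hand side.
Derivatives of the ansatz:
  u_x = 0
  u_t = A e^{t}
Term by term:
  2·u_x = 0
  -u·u_t = - A^{2} e^{2 t}
So the left-hand side equals
  - A^{2} e^{2 t}
This must equal f(x, t) = - e^{2 t} identically.
Matching coefficients of the independent functions:
  [e^{2 t}]:  - A^{2} = -1
These equations allow (A) = (-1) or (1).
Impose the point condition(s):
  u(0, 0) = 1  ⟹  A = 1
Only A = 1 satisfies everything.
Hence u(x, t) = e^{t}.

Answer: u(x, t) = e^{t}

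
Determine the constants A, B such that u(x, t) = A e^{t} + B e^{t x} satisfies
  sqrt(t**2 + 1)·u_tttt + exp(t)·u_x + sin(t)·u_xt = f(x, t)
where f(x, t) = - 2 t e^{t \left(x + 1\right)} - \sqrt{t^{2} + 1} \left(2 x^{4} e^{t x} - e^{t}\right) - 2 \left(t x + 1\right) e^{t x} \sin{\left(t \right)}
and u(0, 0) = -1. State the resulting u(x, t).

Substitute the ansatz u = A e^{t} + B e^{t x} into the left-hand side.
Derivatives of the ansatz:
  u_tttt = A e^{t} + B x^{4} e^{t x}
  u_x = B t e^{t x}
  u_xt = B t x e^{t x} + B e^{t x}
Term by term:
  sqrt(t**2 + 1)·u_tttt = A \sqrt{t^{2} + 1} e^{t} + B x^{4} \sqrt{t^{2} + 1} e^{t x}
  exp(t)·u_x = B t e^{t} e^{t x}
  sin(t)·u_xt = B t x e^{t x} \sin{\left(t \right)} + B e^{t x} \sin{\left(t \right)}
So the left-hand side equals
  A \sqrt{t^{2} + 1} e^{t} + B t x e^{t x} \sin{\left(t \right)} + B t e^{t} e^{t x} + B x^{4} \sqrt{t^{2} + 1} e^{t x} + B e^{t x} \sin{\left(t \right)}
This must equal f(x, t) identically; expanded, f = - 2 t x e^{t x} \sin{\left(t \right)} - 2 t e^{t} e^{t x} - 2 x^{4} \sqrt{t^{2} + 1} e^{t x} + \sqrt{t^{2} + 1} e^{t} - 2 e^{t x} \sin{\left(t \right)}.
Matching coefficients of the independent functions:
  [\sqrt{t^{2} + 1} e^{t}]:  A = 1
  [e^{t x} \sin{\left(t \right)}, t e^{t} e^{t x}, x^{4} \sqrt{t^{2} + 1} e^{t x}, t x e^{t x} \sin{\left(t \right)}]:  B = -2
Solving: A = 1, B = -2.
Check against the point condition:
  u(0, 0) = -1  ⟹  A + B = -1  ✓
Hence u(x, t) = e^{t} - 2 e^{t x}.

Answer: u(x, t) = e^{t} - 2 e^{t x}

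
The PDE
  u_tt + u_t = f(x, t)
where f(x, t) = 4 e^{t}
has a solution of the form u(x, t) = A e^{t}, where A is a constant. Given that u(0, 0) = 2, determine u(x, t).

Substitute the ansatz u = A e^{t} into the left-hand side.
Derivatives of the ansatz:
  u_tt = A e^{t}
  u_t = A e^{t}
Term by term:
  u_tt = A e^{t}
  u_t = A e^{t}
So the left-hand side equals
  2 A e^{t}
This must equal f(x, t) = 4 e^{t} identically.
Matching coefficients of the independent functions:
  [e^{t}]:  2 A = 4
Solving: A = 2.
Check against the point condition:
  u(0, 0) = 2  ⟹  A = 2  ✓
Hence u(x, t) = 2 e^{t}.

Answer: u(x, t) = 2 e^{t}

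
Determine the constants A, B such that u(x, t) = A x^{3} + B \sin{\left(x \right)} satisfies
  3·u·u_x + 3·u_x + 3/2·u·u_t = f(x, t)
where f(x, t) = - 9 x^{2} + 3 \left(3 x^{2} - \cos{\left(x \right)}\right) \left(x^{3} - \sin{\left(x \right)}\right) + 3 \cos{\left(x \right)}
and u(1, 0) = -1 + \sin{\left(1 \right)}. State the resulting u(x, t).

Answer: u(x, t) = - x^{3} + \sin{\left(x \right)}

Derivation:
Substitute the ansatz u = A x^{3} + B \sin{\left(x \right)} into the left-hand side.
Derivatives of the ansatz:
  u_x = 3 A x^{2} + B \cos{\left(x \right)}
  u_t = 0
Term by term:
  3·u·u_x = 9 A^{2} x^{5} + 3 A B x^{3} \cos{\left(x \right)} + 9 A B x^{2} \sin{\left(x \right)} + 3 B^{2} \sin{\left(x \right)} \cos{\left(x \right)}
  3·u_x = 9 A x^{2} + 3 B \cos{\left(x \right)}
  3/2·u·u_t = 0
So the left-hand side equals
  9 A^{2} x^{5} + 3 A B x^{3} \cos{\left(x \right)} + 9 A B x^{2} \sin{\left(x \right)} + 9 A x^{2} + 3 B^{2} \sin{\left(x \right)} \cos{\left(x \right)} + 3 B \cos{\left(x \right)}
This must equal f(x, t) identically; expanded, f = 9 x^{5} - 3 x^{3} \cos{\left(x \right)} - 9 x^{2} \sin{\left(x \right)} - 9 x^{2} + 3 \sin{\left(x \right)} \cos{\left(x \right)} + 3 \cos{\left(x \right)}.
Matching coefficients of the independent functions:
  [x^{2}]:  9 A = -9
  [x^{5}]:  9 A^{2} = 9
  [x^{2} \sin{\left(x \right)}]:  9 A B = -9
  [x^{3} \cos{\left(x \right)}]:  3 A B = -3
  [\sin{\left(x \right)} \cos{\left(x \right)}]:  3 B^{2} = 3
  [\cos{\left(x \right)}]:  3 B = 3
Solving: A = -1, B = 1.
Check against the point condition:
  u(1, 0) = -1 + \sin{\left(1 \right)}  ⟹  A + B \sin{\left(1 \right)} = -1 + \sin{\left(1 \right)}  ✓
Hence u(x, t) = - x^{3} + \sin{\left(x \right)}.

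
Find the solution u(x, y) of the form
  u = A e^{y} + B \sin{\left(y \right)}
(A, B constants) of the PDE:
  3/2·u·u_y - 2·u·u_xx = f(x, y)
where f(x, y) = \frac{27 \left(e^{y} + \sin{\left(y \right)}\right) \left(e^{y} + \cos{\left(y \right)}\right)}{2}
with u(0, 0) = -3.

Substitute the ansatz u = A e^{y} + B \sin{\left(y \right)} into the left-hand side.
Derivatives of the ansatz:
  u_y = A e^{y} + B \cos{\left(y \right)}
  u_xx = 0
Term by term:
  3/2·u·u_y = \frac{3 A^{2} e^{2 y}}{2} + \frac{3 A B e^{y} \sin{\left(y \right)}}{2} + \frac{3 A B e^{y} \cos{\left(y \right)}}{2} + \frac{3 B^{2} \sin{\left(y \right)} \cos{\left(y \right)}}{2}
  -2·u·u_xx = 0
So the left-hand side equals
  \frac{3 A^{2} e^{2 y}}{2} + \frac{3 A B e^{y} \sin{\left(y \right)}}{2} + \frac{3 A B e^{y} \cos{\left(y \right)}}{2} + \frac{3 B^{2} \sin{\left(y \right)} \cos{\left(y \right)}}{2}
This must equal f(x, y) identically; expanded, f = \frac{27 e^{2 y}}{2} + \frac{27 e^{y} \sin{\left(y \right)}}{2} + \frac{27 e^{y} \cos{\left(y \right)}}{2} + \frac{27 \sin{\left(y \right)} \cos{\left(y \right)}}{2}.
Matching coefficients of the independent functions:
  [e^{y} \sin{\left(y \right)}, e^{y} \cos{\left(y \right)}]:  \frac{3 A B}{2} = \frac{27}{2}
  [\sin{\left(y \right)} \cos{\left(y \right)}]:  \frac{3 B^{2}}{2} = \frac{27}{2}
  [e^{2 y}]:  \frac{3 A^{2}}{2} = \frac{27}{2}
These equations allow (A, B) = (-3, -3) or (3, 3).
Impose the point condition(s):
  u(0, 0) = -3  ⟹  A = -3
Only A = -3, B = -3 satisfies everything.
Hence u(x, y) = - 3 e^{y} - 3 \sin{\left(y \right)}.

Answer: u(x, y) = - 3 e^{y} - 3 \sin{\left(y \right)}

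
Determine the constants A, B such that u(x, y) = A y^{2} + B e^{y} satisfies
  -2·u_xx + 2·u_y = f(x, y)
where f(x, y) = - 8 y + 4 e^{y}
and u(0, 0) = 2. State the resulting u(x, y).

Substitute the ansatz u = A y^{2} + B e^{y} into the left-hand side.
Derivatives of the ansatz:
  u_xx = 0
  u_y = 2 A y + B e^{y}
Term by term:
  -2·u_xx = 0
  2·u_y = 4 A y + 2 B e^{y}
So the left-hand side equals
  4 A y + 2 B e^{y}
This must equal f(x, y) = - 8 y + 4 e^{y} identically.
Matching coefficients of the independent functions:
  [y]:  4 A = -8
  [e^{y}]:  2 B = 4
Solving: A = -2, B = 2.
Check against the point condition:
  u(0, 0) = 2  ⟹  B = 2  ✓
Hence u(x, y) = - 2 y^{2} + 2 e^{y}.

Answer: u(x, y) = - 2 y^{2} + 2 e^{y}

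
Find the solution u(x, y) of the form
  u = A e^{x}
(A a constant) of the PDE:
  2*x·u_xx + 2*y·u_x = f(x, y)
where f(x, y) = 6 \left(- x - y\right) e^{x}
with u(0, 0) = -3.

Substitute the ansatz u = A e^{x} into the left-hand side.
Derivatives of the ansatz:
  u_xx = A e^{x}
  u_x = A e^{x}
Term by term:
  2*x·u_xx = 2 A x e^{x}
  2*y·u_x = 2 A y e^{x}
So the left-hand side equals
  2 A x e^{x} + 2 A y e^{x}
This must equal f(x, y) identically; expanded, f = - 6 x e^{x} - 6 y e^{x}.
Matching coefficients of the independent functions:
  [x e^{x}, y e^{x}]:  2 A = -6
Solving: A = -3.
Check against the point condition:
  u(0, 0) = -3  ⟹  A = -3  ✓
Hence u(x, y) = - 3 e^{x}.

Answer: u(x, y) = - 3 e^{x}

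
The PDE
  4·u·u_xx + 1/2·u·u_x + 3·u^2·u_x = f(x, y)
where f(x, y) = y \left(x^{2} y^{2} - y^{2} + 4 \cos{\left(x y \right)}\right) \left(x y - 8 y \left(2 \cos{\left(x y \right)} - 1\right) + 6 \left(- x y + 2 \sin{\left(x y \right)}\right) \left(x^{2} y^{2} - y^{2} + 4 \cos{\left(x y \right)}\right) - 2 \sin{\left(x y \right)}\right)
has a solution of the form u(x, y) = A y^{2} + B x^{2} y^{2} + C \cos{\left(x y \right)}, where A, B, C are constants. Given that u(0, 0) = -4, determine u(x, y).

Answer: u(x, y) = - x^{2} y^{2} + y^{2} - 4 \cos{\left(x y \right)}

Derivation:
Substitute the ansatz u = A y^{2} + B x^{2} y^{2} + C \cos{\left(x y \right)} into the left-hand side.
Derivatives of the ansatz:
  u_xx = 2 B y^{2} - C y^{2} \cos{\left(x y \right)}
  u_x = 2 B x y^{2} - C y \sin{\left(x y \right)}
Term by term:
  4·u·u_xx = 8 A B y^{4} - 4 A C y^{4} \cos{\left(x y \right)} + 8 B^{2} x^{2} y^{4} - 4 B C x^{2} y^{4} \cos{\left(x y \right)} + 8 B C y^{2} \cos{\left(x y \right)} - 4 C^{2} y^{2} \cos^{2}{\left(x y \right)}
  1/2·u·u_x = A B x y^{4} - \frac{A C y^{3} \sin{\left(x y \right)}}{2} + B^{2} x^{3} y^{4} - \frac{B C x^{2} y^{3} \sin{\left(x y \right)}}{2} + B C x y^{2} \cos{\left(x y \right)} - \frac{C^{2} y \sin{\left(x y \right)} \cos{\left(x y \right)}}{2}
  3·u^2·u_x = 6 A^{2} B x y^{6} - 3 A^{2} C y^{5} \sin{\left(x y \right)} + 12 A B^{2} x^{3} y^{6} - 6 A B C x^{2} y^{5} \sin{\left(x y \right)} + 12 A B C x y^{4} \cos{\left(x y \right)} - 6 A C^{2} y^{3} \sin{\left(x y \right)} \cos{\left(x y \right)} + 6 B^{3} x^{5} y^{6} - 3 B^{2} C x^{4} y^{5} \sin{\left(x y \right)} + 12 B^{2} C x^{3} y^{4} \cos{\left(x y \right)} - 6 B C^{2} x^{2} y^{3} \sin{\left(x y \right)} \cos{\left(x y \right)} + 6 B C^{2} x y^{2} \cos^{2}{\left(x y \right)} - 3 C^{3} y \sin{\left(x y \right)} \cos^{2}{\left(x y \right)}
So the left-hand side equals
  6 A^{2} B x y^{6} - 3 A^{2} C y^{5} \sin{\left(x y \right)} + 12 A B^{2} x^{3} y^{6} - 6 A B C x^{2} y^{5} \sin{\left(x y \right)} + 12 A B C x y^{4} \cos{\left(x y \right)} + A B x y^{4} + 8 A B y^{4} - 6 A C^{2} y^{3} \sin{\left(x y \right)} \cos{\left(x y \right)} - 4 A C y^{4} \cos{\left(x y \right)} - \frac{A C y^{3} \sin{\left(x y \right)}}{2} + 6 B^{3} x^{5} y^{6} - 3 B^{2} C x^{4} y^{5} \sin{\left(x y \right)} + 12 B^{2} C x^{3} y^{4} \cos{\left(x y \right)} + B^{2} x^{3} y^{4} + 8 B^{2} x^{2} y^{4} - 6 B C^{2} x^{2} y^{3} \sin{\left(x y \right)} \cos{\left(x y \right)} + 6 B C^{2} x y^{2} \cos^{2}{\left(x y \right)} - 4 B C x^{2} y^{4} \cos{\left(x y \right)} - \frac{B C x^{2} y^{3} \sin{\left(x y \right)}}{2} + B C x y^{2} \cos{\left(x y \right)} + 8 B C y^{2} \cos{\left(x y \right)} - 3 C^{3} y \sin{\left(x y \right)} \cos^{2}{\left(x y \right)} - 4 C^{2} y^{2} \cos^{2}{\left(x y \right)} - \frac{C^{2} y \sin{\left(x y \right)} \cos{\left(x y \right)}}{2}
This must equal f(x, y) identically; expanded, f = - 6 x^{5} y^{6} + 12 x^{4} y^{5} \sin{\left(x y \right)} + 12 x^{3} y^{6} - 48 x^{3} y^{4} \cos{\left(x y \right)} + x^{3} y^{4} - 24 x^{2} y^{5} \sin{\left(x y \right)} - 16 x^{2} y^{4} \cos{\left(x y \right)} + 8 x^{2} y^{4} + 96 x^{2} y^{3} \sin{\left(x y \right)} \cos{\left(x y \right)} - 2 x^{2} y^{3} \sin{\left(x y \right)} - 6 x y^{6} + 48 x y^{4} \cos{\left(x y \right)} - x y^{4} - 96 x y^{2} \cos^{2}{\left(x y \right)} + 4 x y^{2} \cos{\left(x y \right)} + 12 y^{5} \sin{\left(x y \right)} + 16 y^{4} \cos{\left(x y \right)} - 8 y^{4} - 96 y^{3} \sin{\left(x y \right)} \cos{\left(x y \right)} + 2 y^{3} \sin{\left(x y \right)} - 64 y^{2} \cos^{2}{\left(x y \right)} + 32 y^{2} \cos{\left(x y \right)} + 192 y \sin{\left(x y \right)} \cos^{2}{\left(x y \right)} - 8 y \sin{\left(x y \right)} \cos{\left(x y \right)}.
Matching coefficients of the independent functions:
(each divided by its leading coefficient; functions giving the same equation are listed together)
  [y^{4}, x y^{4}]:  A B + 1 = 0
  [x y^{6}]:  A^{2} B + 1 = 0
  [x^{2} y^{4}, x^{3} y^{4}]:  B^{2} - 1 = 0
  [x^{3} y^{6}]:  A B^{2} - 1 = 0
  [x^{5} y^{6}]:  B^{3} + 1 = 0
  [y^{2} \cos{\left(x y \right)}, x y^{2} \cos{\left(x y \right)}, x^{2} y^{3} \sin{\left(x y \right)}, …]:  B C - 4 = 0
  [y^{2} \cos^{2}{\left(x y \right)}, y \sin{\left(x y \right)} \cos{\left(x y \right)}]:  C^{2} - 16 = 0
  [y^{3} \sin{\left(x y \right)}, y^{4} \cos{\left(x y \right)}]:  A C + 4 = 0
  [y^{5} \sin{\left(x y \right)}]:  A^{2} C + 4 = 0
  [x y^{2} \cos^{2}{\left(x y \right)}, x^{2} y^{3} \sin{\left(x y \right)} \cos{\left(x y \right)}]:  B C^{2} + 16 = 0
  [x y^{4} \cos{\left(x y \right)}, x^{2} y^{5} \sin{\left(x y \right)}]:  A B C - 4 = 0
  [x^{3} y^{4} \cos{\left(x y \right)}, x^{4} y^{5} \sin{\left(x y \right)}]:  B^{2} C + 4 = 0
  [y \sin{\left(x y \right)} \cos^{2}{\left(x y \right)}]:  C^{3} + 64 = 0
  [y^{3} \sin{\left(x y \right)} \cos{\left(x y \right)}]:  A C^{2} - 16 = 0
Solving: A = 1, B = -1, C = -4.
Check against the point condition:
  u(0, 0) = -4  ⟹  C = -4  ✓
Hence u(x, y) = - x^{2} y^{2} + y^{2} - 4 \cos{\left(x y \right)}.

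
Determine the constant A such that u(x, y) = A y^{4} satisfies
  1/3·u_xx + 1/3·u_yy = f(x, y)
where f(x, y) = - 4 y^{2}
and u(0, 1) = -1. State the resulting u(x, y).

Substitute the ansatz u = A y^{4} into the left-hand side.
Derivatives of the ansatz:
  u_xx = 0
  u_yy = 12 A y^{2}
Term by term:
  1/3·u_xx = 0
  1/3·u_yy = 4 A y^{2}
So the left-hand side equals
  4 A y^{2}
This must equal f(x, y) = - 4 y^{2} identically.
Matching coefficients of the independent functions:
  [y^{2}]:  4 A = -4
Solving: A = -1.
Check against the point condition:
  u(0, 1) = -1  ⟹  A = -1  ✓
Hence u(x, y) = - y^{4}.

Answer: u(x, y) = - y^{4}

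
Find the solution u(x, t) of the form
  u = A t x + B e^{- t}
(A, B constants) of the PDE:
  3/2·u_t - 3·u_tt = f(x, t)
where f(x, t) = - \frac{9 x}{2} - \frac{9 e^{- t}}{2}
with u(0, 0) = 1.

Answer: u(x, t) = - 3 t x + e^{- t}

Derivation:
Substitute the ansatz u = A t x + B e^{- t} into the left-hand side.
Derivatives of the ansatz:
  u_t = A x - B e^{- t}
  u_tt = B e^{- t}
Term by term:
  3/2·u_t = \frac{3 A x}{2} - \frac{3 B e^{- t}}{2}
  -3·u_tt = - 3 B e^{- t}
So the left-hand side equals
  \frac{3 A x}{2} - \frac{9 B e^{- t}}{2}
This must equal f(x, t) = - \frac{9 x}{2} - \frac{9 e^{- t}}{2} identically.
Matching coefficients of the independent functions:
  [x]:  \frac{3 A}{2} = - \frac{9}{2}
  [e^{- t}]:  - \frac{9 B}{2} = - \frac{9}{2}
Solving: A = -3, B = 1.
Check against the point condition:
  u(0, 0) = 1  ⟹  B = 1  ✓
Hence u(x, t) = - 3 t x + e^{- t}.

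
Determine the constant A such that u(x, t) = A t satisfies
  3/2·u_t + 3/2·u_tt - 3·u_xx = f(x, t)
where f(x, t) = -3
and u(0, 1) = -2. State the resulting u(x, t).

Substitute the ansatz u = A t into the left-hand side.
Derivatives of the ansatz:
  u_t = A
  u_tt = 0
  u_xx = 0
Term by term:
  3/2·u_t = \frac{3 A}{2}
  3/2·u_tt = 0
  -3·u_xx = 0
So the left-hand side equals
  \frac{3 A}{2}
This must equal f(x, t) = -3 identically.
Matching coefficients of the independent functions:
  [constant term]:  \frac{3 A}{2} = -3
Solving: A = -2.
Check against the point condition:
  u(0, 1) = -2  ⟹  A = -2  ✓
Hence u(x, t) = - 2 t.

Answer: u(x, t) = - 2 t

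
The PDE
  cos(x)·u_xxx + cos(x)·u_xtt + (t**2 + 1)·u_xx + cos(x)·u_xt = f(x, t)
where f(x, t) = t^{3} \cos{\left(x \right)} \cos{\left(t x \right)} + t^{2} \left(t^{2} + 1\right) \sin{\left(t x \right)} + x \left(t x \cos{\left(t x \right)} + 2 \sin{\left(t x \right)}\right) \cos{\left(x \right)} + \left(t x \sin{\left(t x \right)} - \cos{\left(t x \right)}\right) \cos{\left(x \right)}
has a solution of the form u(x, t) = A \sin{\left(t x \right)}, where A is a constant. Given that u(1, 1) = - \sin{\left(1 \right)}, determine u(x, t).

Substitute the ansatz u = A \sin{\left(t x \right)} into the left-hand side.
Derivatives of the ansatz:
  u_xxx = - A t^{3} \cos{\left(t x \right)}
  u_xtt = - A t x^{2} \cos{\left(t x \right)} - 2 A x \sin{\left(t x \right)}
  u_xx = - A t^{2} \sin{\left(t x \right)}
  u_xt = - A t x \sin{\left(t x \right)} + A \cos{\left(t x \right)}
Term by term:
  cos(x)·u_xxx = - A t^{3} \cos{\left(x \right)} \cos{\left(t x \right)}
  cos(x)·u_xtt = - A t x^{2} \cos{\left(x \right)} \cos{\left(t x \right)} - 2 A x \sin{\left(t x \right)} \cos{\left(x \right)}
  (t**2 + 1)·u_xx = - A t^{4} \sin{\left(t x \right)} - A t^{2} \sin{\left(t x \right)}
  cos(x)·u_xt = - A t x \sin{\left(t x \right)} \cos{\left(x \right)} + A \cos{\left(x \right)} \cos{\left(t x \right)}
So the left-hand side equals
  - A t^{4} \sin{\left(t x \right)} - A t^{3} \cos{\left(x \right)} \cos{\left(t x \right)} - A t^{2} \sin{\left(t x \right)} - A t x^{2} \cos{\left(x \right)} \cos{\left(t x \right)} - A t x \sin{\left(t x \right)} \cos{\left(x \right)} - 2 A x \sin{\left(t x \right)} \cos{\left(x \right)} + A \cos{\left(x \right)} \cos{\left(t x \right)}
This must equal f(x, t) identically; expanded, f = t^{4} \sin{\left(t x \right)} + t^{3} \cos{\left(x \right)} \cos{\left(t x \right)} + t^{2} \sin{\left(t x \right)} + t x^{2} \cos{\left(x \right)} \cos{\left(t x \right)} + t x \sin{\left(t x \right)} \cos{\left(x \right)} + 2 x \sin{\left(t x \right)} \cos{\left(x \right)} - \cos{\left(x \right)} \cos{\left(t x \right)}.
Matching coefficients of the independent functions:
  [t^{2} \sin{\left(t x \right)}, t^{4} \sin{\left(t x \right)}, t^{3} \cos{\left(x \right)} \cos{\left(t x \right)}, t x \sin{\left(t x \right)} \cos{\left(x \right)}, …]:  - A = 1
  [\cos{\left(x \right)} \cos{\left(t x \right)}]:  A = -1
  [x \sin{\left(t x \right)} \cos{\left(x \right)}]:  - 2 A = 2
Solving: A = -1.
Check against the point condition:
  u(1, 1) = - \sin{\left(1 \right)}  ⟹  A \sin{\left(1 \right)} = - \sin{\left(1 \right)}  ✓
Hence u(x, t) = - \sin{\left(t x \right)}.

Answer: u(x, t) = - \sin{\left(t x \right)}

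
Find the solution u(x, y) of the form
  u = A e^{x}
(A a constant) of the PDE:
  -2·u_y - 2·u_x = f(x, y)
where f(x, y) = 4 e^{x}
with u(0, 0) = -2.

Substitute the ansatz u = A e^{x} into the left-hand side.
Derivatives of the ansatz:
  u_y = 0
  u_x = A e^{x}
Term by term:
  -2·u_y = 0
  -2·u_x = - 2 A e^{x}
So the left-hand side equals
  - 2 A e^{x}
This must equal f(x, y) = 4 e^{x} identically.
Matching coefficients of the independent functions:
  [e^{x}]:  - 2 A = 4
Solving: A = -2.
Check against the point condition:
  u(0, 0) = -2  ⟹  A = -2  ✓
Hence u(x, y) = - 2 e^{x}.

Answer: u(x, y) = - 2 e^{x}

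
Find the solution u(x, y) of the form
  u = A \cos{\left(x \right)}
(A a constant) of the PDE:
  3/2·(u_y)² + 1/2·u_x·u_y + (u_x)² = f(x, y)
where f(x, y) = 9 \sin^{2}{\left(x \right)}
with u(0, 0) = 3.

Substitute the ansatz u = A \cos{\left(x \right)} into the left-hand side.
Derivatives of the ansatz:
  u_y = 0
  u_x = - A \sin{\left(x \right)}
Term by term:
  3/2·(u_y)² = 0
  1/2·u_x·u_y = 0
  (u_x)² = A^{2} \sin^{2}{\left(x \right)}
So the left-hand side equals
  A^{2} \sin^{2}{\left(x \right)}
This must equal f(x, y) = 9 \sin^{2}{\left(x \right)} identically.
Matching coefficients of the independent functions:
  [\sin^{2}{\left(x \right)}]:  A^{2} = 9
These equations allow (A) = (-3) or (3).
Impose the point condition(s):
  u(0, 0) = 3  ⟹  A = 3
Only A = 3 satisfies everything.
Hence u(x, y) = 3 \cos{\left(x \right)}.

Answer: u(x, y) = 3 \cos{\left(x \right)}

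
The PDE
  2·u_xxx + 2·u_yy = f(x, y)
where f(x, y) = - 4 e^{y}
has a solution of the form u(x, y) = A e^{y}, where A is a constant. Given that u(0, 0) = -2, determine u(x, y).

Substitute the ansatz u = A e^{y} into the left-hand side.
Derivatives of the ansatz:
  u_xxx = 0
  u_yy = A e^{y}
Term by term:
  2·u_xxx = 0
  2·u_yy = 2 A e^{y}
So the left-hand side equals
  2 A e^{y}
This must equal f(x, y) = - 4 e^{y} identically.
Matching coefficients of the independent functions:
  [e^{y}]:  2 A = -4
Solving: A = -2.
Check against the point condition:
  u(0, 0) = -2  ⟹  A = -2  ✓
Hence u(x, y) = - 2 e^{y}.

Answer: u(x, y) = - 2 e^{y}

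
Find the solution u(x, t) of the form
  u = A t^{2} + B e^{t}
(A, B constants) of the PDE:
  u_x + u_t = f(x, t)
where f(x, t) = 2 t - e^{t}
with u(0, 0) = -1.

Substitute the ansatz u = A t^{2} + B e^{t} into the left-hand side.
Derivatives of the ansatz:
  u_x = 0
  u_t = 2 A t + B e^{t}
Term by term:
  u_x = 0
  u_t = 2 A t + B e^{t}
So the left-hand side equals
  2 A t + B e^{t}
This must equal f(x, t) = 2 t - e^{t} identically.
Matching coefficients of the independent functions:
  [t]:  2 A = 2
  [e^{t}]:  B = -1
Solving: A = 1, B = -1.
Check against the point condition:
  u(0, 0) = -1  ⟹  B = -1  ✓
Hence u(x, t) = t^{2} - e^{t}.

Answer: u(x, t) = t^{2} - e^{t}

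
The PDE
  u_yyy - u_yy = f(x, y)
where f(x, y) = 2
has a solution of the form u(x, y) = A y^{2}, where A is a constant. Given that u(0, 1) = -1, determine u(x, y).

Substitute the ansatz u = A y^{2} into the left-hand side.
Derivatives of the ansatz:
  u_yyy = 0
  u_yy = 2 A
Term by term:
  u_yyy = 0
  -u_yy = - 2 A
So the left-hand side equals
  - 2 A
This must equal f(x, y) = 2 identically.
Matching coefficients of the independent functions:
  [constant term]:  - 2 A = 2
Solving: A = -1.
Check against the point condition:
  u(0, 1) = -1  ⟹  A = -1  ✓
Hence u(x, y) = - y^{2}.

Answer: u(x, y) = - y^{2}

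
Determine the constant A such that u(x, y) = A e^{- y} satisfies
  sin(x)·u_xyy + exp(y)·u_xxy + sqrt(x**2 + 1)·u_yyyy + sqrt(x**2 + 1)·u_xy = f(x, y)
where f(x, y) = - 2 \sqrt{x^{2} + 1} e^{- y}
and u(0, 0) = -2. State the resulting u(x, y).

Substitute the ansatz u = A e^{- y} into the left-hand side.
Derivatives of the ansatz:
  u_xyy = 0
  u_xxy = 0
  u_yyyy = A e^{- y}
  u_xy = 0
Term by term:
  sin(x)·u_xyy = 0
  exp(y)·u_xxy = 0
  sqrt(x**2 + 1)·u_yyyy = A \sqrt{x^{2} + 1} e^{- y}
  sqrt(x**2 + 1)·u_xy = 0
So the left-hand side equals
  A \sqrt{x^{2} + 1} e^{- y}
This must equal f(x, y) = - 2 \sqrt{x^{2} + 1} e^{- y} identically.
Matching coefficients of the independent functions:
  [\sqrt{x^{2} + 1} e^{- y}]:  A = -2
Solving: A = -2.
Check against the point condition:
  u(0, 0) = -2  ⟹  A = -2  ✓
Hence u(x, y) = - 2 e^{- y}.

Answer: u(x, y) = - 2 e^{- y}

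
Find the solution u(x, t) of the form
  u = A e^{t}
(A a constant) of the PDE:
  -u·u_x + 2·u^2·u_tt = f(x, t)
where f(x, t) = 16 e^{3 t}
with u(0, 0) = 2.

Substitute the ansatz u = A e^{t} into the left-hand side.
Derivatives of the ansatz:
  u_x = 0
  u_tt = A e^{t}
Term by term:
  -u·u_x = 0
  2·u^2·u_tt = 2 A^{3} e^{3 t}
So the left-hand side equals
  2 A^{3} e^{3 t}
This must equal f(x, t) = 16 e^{3 t} identically.
Matching coefficients of the independent functions:
  [e^{3 t}]:  2 A^{3} = 16
Solving: A = 2.
Check against the point condition:
  u(0, 0) = 2  ⟹  A = 2  ✓
Hence u(x, t) = 2 e^{t}.

Answer: u(x, t) = 2 e^{t}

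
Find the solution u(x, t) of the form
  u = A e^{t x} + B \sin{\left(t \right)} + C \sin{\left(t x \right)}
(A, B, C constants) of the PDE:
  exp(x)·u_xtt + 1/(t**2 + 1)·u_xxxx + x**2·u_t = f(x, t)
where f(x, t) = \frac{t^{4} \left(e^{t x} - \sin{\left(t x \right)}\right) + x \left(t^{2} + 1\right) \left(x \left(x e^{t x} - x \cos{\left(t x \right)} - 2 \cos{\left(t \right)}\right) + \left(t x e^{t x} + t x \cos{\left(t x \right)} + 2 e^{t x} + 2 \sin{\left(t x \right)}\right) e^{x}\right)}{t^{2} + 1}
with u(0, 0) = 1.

Answer: u(x, t) = e^{t x} - 2 \sin{\left(t \right)} - \sin{\left(t x \right)}

Derivation:
Substitute the ansatz u = A e^{t x} + B \sin{\left(t \right)} + C \sin{\left(t x \right)} into the left-hand side.
Derivatives of the ansatz:
  u_xtt = A t x^{2} e^{t x} + 2 A x e^{t x} - C t x^{2} \cos{\left(t x \right)} - 2 C x \sin{\left(t x \right)}
  u_xxxx = A t^{4} e^{t x} + C t^{4} \sin{\left(t x \right)}
  u_t = A x e^{t x} + B \cos{\left(t \right)} + C x \cos{\left(t x \right)}
Term by term:
  exp(x)·u_xtt = A t x^{2} e^{x} e^{t x} + 2 A x e^{x} e^{t x} - C t x^{2} e^{x} \cos{\left(t x \right)} - 2 C x e^{x} \sin{\left(t x \right)}
  1/(t**2 + 1)·u_xxxx = \frac{A t^{4} e^{t x}}{t^{2} + 1} + \frac{C t^{4} \sin{\left(t x \right)}}{t^{2} + 1}
  x**2·u_t = A x^{3} e^{t x} + B x^{2} \cos{\left(t \right)} + C x^{3} \cos{\left(t x \right)}
So the left-hand side equals
  \frac{A t^{4} e^{t x}}{t^{2} + 1} + A t x^{2} e^{x} e^{t x} + A x^{3} e^{t x} + 2 A x e^{x} e^{t x} + B x^{2} \cos{\left(t \right)} + \frac{C t^{4} \sin{\left(t x \right)}}{t^{2} + 1} - C t x^{2} e^{x} \cos{\left(t x \right)} + C x^{3} \cos{\left(t x \right)} - 2 C x e^{x} \sin{\left(t x \right)}
This must equal f(x, t) identically; expanded, f = \frac{t^{4} e^{t x}}{t^{2} + 1} - \frac{t^{4} \sin{\left(t x \right)}}{t^{2} + 1} + t x^{2} e^{x} e^{t x} + t x^{2} e^{x} \cos{\left(t x \right)} + x^{3} e^{t x} - x^{3} \cos{\left(t x \right)} - 2 x^{2} \cos{\left(t \right)} + 2 x e^{x} e^{t x} + 2 x e^{x} \sin{\left(t x \right)}.
Matching coefficients of the independent functions:
  [x^{2} \cos{\left(t \right)}]:  B = -2
  [x^{3} e^{t x}, \frac{t^{4} e^{t x}}{t^{2} + 1}, t x^{2} e^{x} e^{t x}]:  A = 1
  [x^{3} \cos{\left(t x \right)}, \frac{t^{4} \sin{\left(t x \right)}}{t^{2} + 1}]:  C = -1
  [x e^{x} e^{t x}]:  2 A = 2
  [x e^{x} \sin{\left(t x \right)}]:  - 2 C = 2
  [t x^{2} e^{x} \cos{\left(t x \right)}]:  - C = 1
Solving: A = 1, B = -2, C = -1.
Check against the point condition:
  u(0, 0) = 1  ⟹  A = 1  ✓
Hence u(x, t) = e^{t x} - 2 \sin{\left(t \right)} - \sin{\left(t x \right)}.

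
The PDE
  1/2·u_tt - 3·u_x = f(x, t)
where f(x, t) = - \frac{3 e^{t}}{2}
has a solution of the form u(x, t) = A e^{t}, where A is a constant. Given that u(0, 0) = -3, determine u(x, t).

Substitute the ansatz u = A e^{t} into the left-hand side.
Derivatives of the ansatz:
  u_tt = A e^{t}
  u_x = 0
Term by term:
  1/2·u_tt = \frac{A e^{t}}{2}
  -3·u_x = 0
So the left-hand side equals
  \frac{A e^{t}}{2}
This must equal f(x, t) = - \frac{3 e^{t}}{2} identically.
Matching coefficients of the independent functions:
  [e^{t}]:  \frac{A}{2} = - \frac{3}{2}
Solving: A = -3.
Check against the point condition:
  u(0, 0) = -3  ⟹  A = -3  ✓
Hence u(x, t) = - 3 e^{t}.

Answer: u(x, t) = - 3 e^{t}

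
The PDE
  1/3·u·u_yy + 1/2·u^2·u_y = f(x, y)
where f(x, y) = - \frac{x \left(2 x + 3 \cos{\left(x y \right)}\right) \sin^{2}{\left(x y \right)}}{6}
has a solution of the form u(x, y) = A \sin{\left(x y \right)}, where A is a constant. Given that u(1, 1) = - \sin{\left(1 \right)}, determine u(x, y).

Substitute the ansatz u = A \sin{\left(x y \right)} into the left-hand side.
Derivatives of the ansatz:
  u_yy = - A x^{2} \sin{\left(x y \right)}
  u_y = A x \cos{\left(x y \right)}
Term by term:
  1/3·u·u_yy = - \frac{A^{2} x^{2} \sin^{2}{\left(x y \right)}}{3}
  1/2·u^2·u_y = \frac{A^{3} x \sin^{2}{\left(x y \right)} \cos{\left(x y \right)}}{2}
So the left-hand side equals
  \frac{A^{3} x \sin^{2}{\left(x y \right)} \cos{\left(x y \right)}}{2} - \frac{A^{2} x^{2} \sin^{2}{\left(x y \right)}}{3}
This must equal f(x, y) identically; expanded, f = - \frac{x^{2} \sin^{2}{\left(x y \right)}}{3} - \frac{x \sin^{2}{\left(x y \right)} \cos{\left(x y \right)}}{2}.
Matching coefficients of the independent functions:
  [x^{2} \sin^{2}{\left(x y \right)}]:  - \frac{A^{2}}{3} = - \frac{1}{3}
  [x \sin^{2}{\left(x y \right)} \cos{\left(x y \right)}]:  \frac{A^{3}}{2} = - \frac{1}{2}
Solving: A = -1.
Check against the point condition:
  u(1, 1) = - \sin{\left(1 \right)}  ⟹  A \sin{\left(1 \right)} = - \sin{\left(1 \right)}  ✓
Hence u(x, y) = - \sin{\left(x y \right)}.

Answer: u(x, y) = - \sin{\left(x y \right)}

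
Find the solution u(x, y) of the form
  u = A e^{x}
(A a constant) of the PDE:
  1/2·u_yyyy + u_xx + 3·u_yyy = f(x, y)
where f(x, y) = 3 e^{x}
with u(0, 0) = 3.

Substitute the ansatz u = A e^{x} into the left-hand side.
Derivatives of the ansatz:
  u_yyyy = 0
  u_xx = A e^{x}
  u_yyy = 0
Term by term:
  1/2·u_yyyy = 0
  u_xx = A e^{x}
  3·u_yyy = 0
So the left-hand side equals
  A e^{x}
This must equal f(x, y) = 3 e^{x} identically.
Matching coefficients of the independent functions:
  [e^{x}]:  A = 3
Solving: A = 3.
Check against the point condition:
  u(0, 0) = 3  ⟹  A = 3  ✓
Hence u(x, y) = 3 e^{x}.

Answer: u(x, y) = 3 e^{x}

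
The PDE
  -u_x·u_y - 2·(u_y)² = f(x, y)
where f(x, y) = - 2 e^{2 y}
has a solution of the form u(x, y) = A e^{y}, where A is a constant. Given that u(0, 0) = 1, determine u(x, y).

Substitute the ansatz u = A e^{y} into the left-hand side.
Derivatives of the ansatz:
  u_x = 0
  u_y = A e^{y}
Term by term:
  -u_x·u_y = 0
  -2·(u_y)² = - 2 A^{2} e^{2 y}
So the left-hand side equals
  - 2 A^{2} e^{2 y}
This must equal f(x, y) = - 2 e^{2 y} identically.
Matching coefficients of the independent functions:
  [e^{2 y}]:  - 2 A^{2} = -2
These equations allow (A) = (-1) or (1).
Impose the point condition(s):
  u(0, 0) = 1  ⟹  A = 1
Only A = 1 satisfies everything.
Hence u(x, y) = e^{y}.

Answer: u(x, y) = e^{y}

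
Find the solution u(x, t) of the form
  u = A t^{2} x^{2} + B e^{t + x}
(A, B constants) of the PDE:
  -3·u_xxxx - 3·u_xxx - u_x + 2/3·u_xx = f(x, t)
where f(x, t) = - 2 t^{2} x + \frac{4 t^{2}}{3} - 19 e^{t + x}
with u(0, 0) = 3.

Substitute the ansatz u = A t^{2} x^{2} + B e^{t + x} into the left-hand side.
Derivatives of the ansatz:
  u_xxxx = B e^{t} e^{x}
  u_xxx = B e^{t} e^{x}
  u_x = 2 A t^{2} x + B e^{t} e^{x}
  u_xx = 2 A t^{2} + B e^{t} e^{x}
Term by term:
  -3·u_xxxx = - 3 B e^{t} e^{x}
  -3·u_xxx = - 3 B e^{t} e^{x}
  -u_x = - 2 A t^{2} x - B e^{t} e^{x}
  2/3·u_xx = \frac{4 A t^{2}}{3} + \frac{2 B e^{t} e^{x}}{3}
So the left-hand side equals
  - 2 A t^{2} x + \frac{4 A t^{2}}{3} - \frac{19 B e^{t} e^{x}}{3}
This must equal f(x, t) identically; expanded, f = - 2 t^{2} x + \frac{4 t^{2}}{3} - 19 e^{t} e^{x}.
Matching coefficients of the independent functions:
  [t^{2}]:  \frac{4 A}{3} = \frac{4}{3}
  [t^{2} x]:  - 2 A = -2
  [e^{t} e^{x}]:  - \frac{19 B}{3} = -19
Solving: A = 1, B = 3.
Check against the point condition:
  u(0, 0) = 3  ⟹  B = 3  ✓
Hence u(x, t) = t^{2} x^{2} + 3 e^{t + x}.

Answer: u(x, t) = t^{2} x^{2} + 3 e^{t + x}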